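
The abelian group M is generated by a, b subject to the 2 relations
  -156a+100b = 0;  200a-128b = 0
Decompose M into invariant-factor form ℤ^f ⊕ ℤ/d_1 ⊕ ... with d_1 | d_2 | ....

Answer: M ≅ ℤ/4 ⊕ ℤ/8

Derivation:
rank_ℚ(R)=2; free=2−2=0
SNF(R) diag = [4, 8] → torsion [4, 8]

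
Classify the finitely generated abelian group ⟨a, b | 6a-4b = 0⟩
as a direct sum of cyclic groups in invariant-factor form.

rank_ℚ(R)=1; free=2−1=1
SNF(R) diag = [2] → torsion [2]

Answer: M ≅ ℤ^1 ⊕ ℤ/2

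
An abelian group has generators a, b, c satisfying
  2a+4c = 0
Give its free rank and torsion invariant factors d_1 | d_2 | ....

Answer: M ≅ ℤ^2 ⊕ ℤ/2

Derivation:
rank_ℚ(R)=1; free=3−1=2
SNF(R) diag = [2] → torsion [2]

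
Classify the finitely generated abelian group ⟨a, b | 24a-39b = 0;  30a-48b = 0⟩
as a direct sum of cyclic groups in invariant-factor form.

Answer: M ≅ ℤ/3 ⊕ ℤ/6

Derivation:
rank_ℚ(R)=2; free=2−2=0
SNF(R) diag = [3, 6] → torsion [3, 6]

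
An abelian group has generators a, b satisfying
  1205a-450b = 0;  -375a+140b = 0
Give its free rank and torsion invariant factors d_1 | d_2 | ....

Answer: M ≅ ℤ/5 ⊕ ℤ/10

Derivation:
rank_ℚ(R)=2; free=2−2=0
SNF(R) diag = [5, 10] → torsion [5, 10]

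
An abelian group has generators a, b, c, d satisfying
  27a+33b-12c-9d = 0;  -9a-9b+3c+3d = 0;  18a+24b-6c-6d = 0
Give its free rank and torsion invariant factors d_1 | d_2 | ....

rank_ℚ(R)=3; free=4−3=1
SNF(R) diag = [3, 3, 6] → torsion [3, 3, 6]

Answer: M ≅ ℤ^1 ⊕ ℤ/3 ⊕ ℤ/3 ⊕ ℤ/6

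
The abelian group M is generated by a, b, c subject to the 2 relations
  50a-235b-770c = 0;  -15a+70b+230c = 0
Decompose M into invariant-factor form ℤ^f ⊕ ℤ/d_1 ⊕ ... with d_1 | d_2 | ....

Answer: M ≅ ℤ^1 ⊕ ℤ/5 ⊕ ℤ/5

Derivation:
rank_ℚ(R)=2; free=3−2=1
SNF(R) diag = [5, 5] → torsion [5, 5]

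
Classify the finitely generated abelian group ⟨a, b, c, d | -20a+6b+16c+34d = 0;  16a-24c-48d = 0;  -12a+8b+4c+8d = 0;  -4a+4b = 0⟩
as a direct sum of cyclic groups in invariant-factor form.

Answer: M ≅ ℤ/2 ⊕ ℤ/4 ⊕ ℤ/4 ⊕ ℤ/8

Derivation:
rank_ℚ(R)=4; free=4−4=0
SNF(R) diag = [2, 4, 4, 8] → torsion [2, 4, 4, 8]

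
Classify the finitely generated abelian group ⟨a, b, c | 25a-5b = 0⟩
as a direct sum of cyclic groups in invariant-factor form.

Answer: M ≅ ℤ^2 ⊕ ℤ/5

Derivation:
rank_ℚ(R)=1; free=3−1=2
SNF(R) diag = [5] → torsion [5]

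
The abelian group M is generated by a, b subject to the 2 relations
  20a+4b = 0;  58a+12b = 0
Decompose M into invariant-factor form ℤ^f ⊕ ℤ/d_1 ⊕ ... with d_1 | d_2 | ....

Answer: M ≅ ℤ/2 ⊕ ℤ/4

Derivation:
rank_ℚ(R)=2; free=2−2=0
SNF(R) diag = [2, 4] → torsion [2, 4]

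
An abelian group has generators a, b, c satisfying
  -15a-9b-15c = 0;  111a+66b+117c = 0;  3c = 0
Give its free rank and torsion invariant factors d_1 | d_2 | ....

rank_ℚ(R)=3; free=3−3=0
SNF(R) diag = [3, 3, 3] → torsion [3, 3, 3]

Answer: M ≅ ℤ/3 ⊕ ℤ/3 ⊕ ℤ/3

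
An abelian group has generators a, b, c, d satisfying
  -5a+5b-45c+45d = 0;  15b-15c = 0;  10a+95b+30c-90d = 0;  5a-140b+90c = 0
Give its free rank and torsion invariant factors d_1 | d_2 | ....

rank_ℚ(R)=4; free=4−4=0
SNF(R) diag = [5, 15, 45, 45] → torsion [5, 15, 45, 45]

Answer: M ≅ ℤ/5 ⊕ ℤ/15 ⊕ ℤ/45 ⊕ ℤ/45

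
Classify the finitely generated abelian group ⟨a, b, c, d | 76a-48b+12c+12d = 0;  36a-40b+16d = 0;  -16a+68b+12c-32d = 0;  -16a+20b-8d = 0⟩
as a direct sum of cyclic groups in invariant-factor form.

rank_ℚ(R)=4; free=4−4=0
SNF(R) diag = [4, 4, 12, 12] → torsion [4, 4, 12, 12]

Answer: M ≅ ℤ/4 ⊕ ℤ/4 ⊕ ℤ/12 ⊕ ℤ/12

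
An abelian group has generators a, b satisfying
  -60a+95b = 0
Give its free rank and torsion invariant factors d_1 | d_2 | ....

rank_ℚ(R)=1; free=2−1=1
SNF(R) diag = [5] → torsion [5]

Answer: M ≅ ℤ^1 ⊕ ℤ/5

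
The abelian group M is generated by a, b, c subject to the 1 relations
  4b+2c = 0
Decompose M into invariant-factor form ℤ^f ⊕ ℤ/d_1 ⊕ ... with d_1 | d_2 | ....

Answer: M ≅ ℤ^2 ⊕ ℤ/2

Derivation:
rank_ℚ(R)=1; free=3−1=2
SNF(R) diag = [2] → torsion [2]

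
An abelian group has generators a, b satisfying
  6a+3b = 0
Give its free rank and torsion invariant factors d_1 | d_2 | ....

rank_ℚ(R)=1; free=2−1=1
SNF(R) diag = [3] → torsion [3]

Answer: M ≅ ℤ^1 ⊕ ℤ/3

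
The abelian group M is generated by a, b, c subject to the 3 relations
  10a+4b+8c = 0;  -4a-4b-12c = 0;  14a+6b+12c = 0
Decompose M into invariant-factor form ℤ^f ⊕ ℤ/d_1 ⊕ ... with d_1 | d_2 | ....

Answer: M ≅ ℤ/2 ⊕ ℤ/2 ⊕ ℤ/4

Derivation:
rank_ℚ(R)=3; free=3−3=0
SNF(R) diag = [2, 2, 4] → torsion [2, 2, 4]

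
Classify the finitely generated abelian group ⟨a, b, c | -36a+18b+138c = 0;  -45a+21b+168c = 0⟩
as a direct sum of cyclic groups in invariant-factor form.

rank_ℚ(R)=2; free=3−2=1
SNF(R) diag = [3, 6] → torsion [3, 6]

Answer: M ≅ ℤ^1 ⊕ ℤ/3 ⊕ ℤ/6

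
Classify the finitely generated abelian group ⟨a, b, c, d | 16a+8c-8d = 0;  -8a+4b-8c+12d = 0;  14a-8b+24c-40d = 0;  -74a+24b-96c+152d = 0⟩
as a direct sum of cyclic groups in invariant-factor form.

Answer: M ≅ ℤ/2 ⊕ ℤ/4 ⊕ ℤ/8 ⊕ ℤ/8

Derivation:
rank_ℚ(R)=4; free=4−4=0
SNF(R) diag = [2, 4, 8, 8] → torsion [2, 4, 8, 8]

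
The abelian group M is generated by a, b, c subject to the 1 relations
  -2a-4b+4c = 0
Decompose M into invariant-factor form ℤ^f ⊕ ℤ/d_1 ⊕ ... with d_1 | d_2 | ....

Answer: M ≅ ℤ^2 ⊕ ℤ/2

Derivation:
rank_ℚ(R)=1; free=3−1=2
SNF(R) diag = [2] → torsion [2]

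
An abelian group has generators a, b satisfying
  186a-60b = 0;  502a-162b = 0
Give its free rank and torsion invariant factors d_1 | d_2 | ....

Answer: M ≅ ℤ/2 ⊕ ℤ/6

Derivation:
rank_ℚ(R)=2; free=2−2=0
SNF(R) diag = [2, 6] → torsion [2, 6]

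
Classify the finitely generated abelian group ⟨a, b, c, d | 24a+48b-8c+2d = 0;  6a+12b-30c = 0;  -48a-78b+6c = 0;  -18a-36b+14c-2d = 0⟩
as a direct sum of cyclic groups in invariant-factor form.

rank_ℚ(R)=4; free=4−4=0
SNF(R) diag = [2, 6, 18, 36] → torsion [2, 6, 18, 36]

Answer: M ≅ ℤ/2 ⊕ ℤ/6 ⊕ ℤ/18 ⊕ ℤ/36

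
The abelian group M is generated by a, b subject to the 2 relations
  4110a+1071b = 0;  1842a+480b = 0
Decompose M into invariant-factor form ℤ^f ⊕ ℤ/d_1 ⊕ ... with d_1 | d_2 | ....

rank_ℚ(R)=2; free=2−2=0
SNF(R) diag = [3, 6] → torsion [3, 6]

Answer: M ≅ ℤ/3 ⊕ ℤ/6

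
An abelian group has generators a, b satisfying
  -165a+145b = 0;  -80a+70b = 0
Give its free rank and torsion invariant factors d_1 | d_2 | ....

rank_ℚ(R)=2; free=2−2=0
SNF(R) diag = [5, 10] → torsion [5, 10]

Answer: M ≅ ℤ/5 ⊕ ℤ/10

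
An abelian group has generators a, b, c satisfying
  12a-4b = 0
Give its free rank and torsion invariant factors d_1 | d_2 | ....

rank_ℚ(R)=1; free=3−1=2
SNF(R) diag = [4] → torsion [4]

Answer: M ≅ ℤ^2 ⊕ ℤ/4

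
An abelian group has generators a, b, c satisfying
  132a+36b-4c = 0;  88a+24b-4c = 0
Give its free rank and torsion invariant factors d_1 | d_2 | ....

Answer: M ≅ ℤ^1 ⊕ ℤ/4 ⊕ ℤ/4

Derivation:
rank_ℚ(R)=2; free=3−2=1
SNF(R) diag = [4, 4] → torsion [4, 4]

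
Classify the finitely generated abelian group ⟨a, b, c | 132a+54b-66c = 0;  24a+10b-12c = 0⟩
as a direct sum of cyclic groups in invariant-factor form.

rank_ℚ(R)=2; free=3−2=1
SNF(R) diag = [2, 6] → torsion [2, 6]

Answer: M ≅ ℤ^1 ⊕ ℤ/2 ⊕ ℤ/6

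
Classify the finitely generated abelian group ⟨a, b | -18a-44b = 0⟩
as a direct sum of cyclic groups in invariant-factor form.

Answer: M ≅ ℤ^1 ⊕ ℤ/2

Derivation:
rank_ℚ(R)=1; free=2−1=1
SNF(R) diag = [2] → torsion [2]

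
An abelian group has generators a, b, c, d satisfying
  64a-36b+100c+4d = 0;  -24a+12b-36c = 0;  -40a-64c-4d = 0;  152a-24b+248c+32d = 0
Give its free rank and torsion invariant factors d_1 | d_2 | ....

Answer: M ≅ ℤ/4 ⊕ ℤ/12 ⊕ ℤ/24 ⊕ ℤ/24

Derivation:
rank_ℚ(R)=4; free=4−4=0
SNF(R) diag = [4, 12, 24, 24] → torsion [4, 12, 24, 24]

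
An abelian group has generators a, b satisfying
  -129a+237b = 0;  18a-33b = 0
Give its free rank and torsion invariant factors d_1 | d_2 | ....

rank_ℚ(R)=2; free=2−2=0
SNF(R) diag = [3, 3] → torsion [3, 3]

Answer: M ≅ ℤ/3 ⊕ ℤ/3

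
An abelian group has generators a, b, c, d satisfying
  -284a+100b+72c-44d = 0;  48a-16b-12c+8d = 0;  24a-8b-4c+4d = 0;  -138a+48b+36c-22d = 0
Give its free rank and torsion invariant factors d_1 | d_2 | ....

Answer: M ≅ ℤ/2 ⊕ ℤ/4 ⊕ ℤ/4 ⊕ ℤ/4

Derivation:
rank_ℚ(R)=4; free=4−4=0
SNF(R) diag = [2, 4, 4, 4] → torsion [2, 4, 4, 4]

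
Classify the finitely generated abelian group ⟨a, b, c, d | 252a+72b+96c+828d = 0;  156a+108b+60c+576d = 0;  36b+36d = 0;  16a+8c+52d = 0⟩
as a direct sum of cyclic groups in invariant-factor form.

Answer: M ≅ ℤ/4 ⊕ ℤ/12 ⊕ ℤ/12 ⊕ ℤ/36

Derivation:
rank_ℚ(R)=4; free=4−4=0
SNF(R) diag = [4, 12, 12, 36] → torsion [4, 12, 12, 36]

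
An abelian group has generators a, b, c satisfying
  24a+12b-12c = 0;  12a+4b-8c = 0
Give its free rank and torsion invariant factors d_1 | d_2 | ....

Answer: M ≅ ℤ^1 ⊕ ℤ/4 ⊕ ℤ/12

Derivation:
rank_ℚ(R)=2; free=3−2=1
SNF(R) diag = [4, 12] → torsion [4, 12]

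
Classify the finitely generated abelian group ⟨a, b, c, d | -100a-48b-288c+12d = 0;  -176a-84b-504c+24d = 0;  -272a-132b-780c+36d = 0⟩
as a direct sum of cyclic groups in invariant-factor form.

rank_ℚ(R)=3; free=4−3=1
SNF(R) diag = [4, 12, 12] → torsion [4, 12, 12]

Answer: M ≅ ℤ^1 ⊕ ℤ/4 ⊕ ℤ/12 ⊕ ℤ/12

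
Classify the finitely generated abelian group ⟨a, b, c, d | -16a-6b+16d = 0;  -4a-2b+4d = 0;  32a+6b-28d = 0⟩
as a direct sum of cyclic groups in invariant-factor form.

rank_ℚ(R)=3; free=4−3=1
SNF(R) diag = [2, 4, 4] → torsion [2, 4, 4]

Answer: M ≅ ℤ^1 ⊕ ℤ/2 ⊕ ℤ/4 ⊕ ℤ/4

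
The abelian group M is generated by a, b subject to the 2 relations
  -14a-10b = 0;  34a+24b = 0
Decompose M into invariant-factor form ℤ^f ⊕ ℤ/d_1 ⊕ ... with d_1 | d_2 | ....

rank_ℚ(R)=2; free=2−2=0
SNF(R) diag = [2, 2] → torsion [2, 2]

Answer: M ≅ ℤ/2 ⊕ ℤ/2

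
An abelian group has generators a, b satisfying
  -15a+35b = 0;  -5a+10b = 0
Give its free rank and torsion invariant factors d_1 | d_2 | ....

rank_ℚ(R)=2; free=2−2=0
SNF(R) diag = [5, 5] → torsion [5, 5]

Answer: M ≅ ℤ/5 ⊕ ℤ/5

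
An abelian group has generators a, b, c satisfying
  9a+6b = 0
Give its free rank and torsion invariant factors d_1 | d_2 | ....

rank_ℚ(R)=1; free=3−1=2
SNF(R) diag = [3] → torsion [3]

Answer: M ≅ ℤ^2 ⊕ ℤ/3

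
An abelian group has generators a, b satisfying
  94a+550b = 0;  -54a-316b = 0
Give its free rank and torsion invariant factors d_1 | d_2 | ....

Answer: M ≅ ℤ/2 ⊕ ℤ/2

Derivation:
rank_ℚ(R)=2; free=2−2=0
SNF(R) diag = [2, 2] → torsion [2, 2]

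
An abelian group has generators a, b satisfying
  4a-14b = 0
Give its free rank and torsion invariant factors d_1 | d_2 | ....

rank_ℚ(R)=1; free=2−1=1
SNF(R) diag = [2] → torsion [2]

Answer: M ≅ ℤ^1 ⊕ ℤ/2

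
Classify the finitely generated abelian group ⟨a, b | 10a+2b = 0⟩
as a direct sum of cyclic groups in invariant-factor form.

rank_ℚ(R)=1; free=2−1=1
SNF(R) diag = [2] → torsion [2]

Answer: M ≅ ℤ^1 ⊕ ℤ/2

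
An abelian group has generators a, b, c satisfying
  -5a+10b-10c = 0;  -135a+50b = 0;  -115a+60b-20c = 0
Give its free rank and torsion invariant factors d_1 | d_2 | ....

Answer: M ≅ ℤ/5 ⊕ ℤ/10 ⊕ ℤ/30

Derivation:
rank_ℚ(R)=3; free=3−3=0
SNF(R) diag = [5, 10, 30] → torsion [5, 10, 30]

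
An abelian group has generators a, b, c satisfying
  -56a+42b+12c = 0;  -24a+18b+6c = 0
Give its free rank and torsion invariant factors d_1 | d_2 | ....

Answer: M ≅ ℤ^1 ⊕ ℤ/2 ⊕ ℤ/6

Derivation:
rank_ℚ(R)=2; free=3−2=1
SNF(R) diag = [2, 6] → torsion [2, 6]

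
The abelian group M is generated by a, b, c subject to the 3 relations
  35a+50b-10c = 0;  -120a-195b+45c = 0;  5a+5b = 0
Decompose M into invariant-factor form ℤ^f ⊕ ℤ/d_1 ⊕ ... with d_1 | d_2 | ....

Answer: M ≅ ℤ/5 ⊕ ℤ/5 ⊕ ℤ/15

Derivation:
rank_ℚ(R)=3; free=3−3=0
SNF(R) diag = [5, 5, 15] → torsion [5, 5, 15]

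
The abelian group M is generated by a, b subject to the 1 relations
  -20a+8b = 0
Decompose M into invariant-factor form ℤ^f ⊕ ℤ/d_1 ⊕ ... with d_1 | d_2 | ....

rank_ℚ(R)=1; free=2−1=1
SNF(R) diag = [4] → torsion [4]

Answer: M ≅ ℤ^1 ⊕ ℤ/4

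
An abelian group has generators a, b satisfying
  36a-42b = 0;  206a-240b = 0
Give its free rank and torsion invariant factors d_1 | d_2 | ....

Answer: M ≅ ℤ/2 ⊕ ℤ/6

Derivation:
rank_ℚ(R)=2; free=2−2=0
SNF(R) diag = [2, 6] → torsion [2, 6]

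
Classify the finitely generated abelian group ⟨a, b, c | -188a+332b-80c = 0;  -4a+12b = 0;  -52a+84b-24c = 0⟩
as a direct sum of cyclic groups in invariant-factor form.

rank_ℚ(R)=3; free=3−3=0
SNF(R) diag = [4, 8, 24] → torsion [4, 8, 24]

Answer: M ≅ ℤ/4 ⊕ ℤ/8 ⊕ ℤ/24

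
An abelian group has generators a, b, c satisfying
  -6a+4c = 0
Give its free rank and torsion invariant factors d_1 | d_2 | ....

rank_ℚ(R)=1; free=3−1=2
SNF(R) diag = [2] → torsion [2]

Answer: M ≅ ℤ^2 ⊕ ℤ/2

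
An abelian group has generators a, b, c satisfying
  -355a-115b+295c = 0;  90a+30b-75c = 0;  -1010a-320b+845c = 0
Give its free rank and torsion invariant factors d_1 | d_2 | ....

Answer: M ≅ ℤ/5 ⊕ ℤ/15 ⊕ ℤ/30

Derivation:
rank_ℚ(R)=3; free=3−3=0
SNF(R) diag = [5, 15, 30] → torsion [5, 15, 30]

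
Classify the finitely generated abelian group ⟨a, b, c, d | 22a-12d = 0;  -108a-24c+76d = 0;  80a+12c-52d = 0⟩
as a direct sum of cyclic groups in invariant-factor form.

Answer: M ≅ ℤ^1 ⊕ ℤ/2 ⊕ ℤ/4 ⊕ ℤ/12

Derivation:
rank_ℚ(R)=3; free=4−3=1
SNF(R) diag = [2, 4, 12] → torsion [2, 4, 12]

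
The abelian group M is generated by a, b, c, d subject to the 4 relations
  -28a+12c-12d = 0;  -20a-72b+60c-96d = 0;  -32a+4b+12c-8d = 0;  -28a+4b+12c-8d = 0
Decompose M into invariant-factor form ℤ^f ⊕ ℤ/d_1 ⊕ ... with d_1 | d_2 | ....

rank_ℚ(R)=4; free=4−4=0
SNF(R) diag = [4, 4, 12, 36] → torsion [4, 4, 12, 36]

Answer: M ≅ ℤ/4 ⊕ ℤ/4 ⊕ ℤ/12 ⊕ ℤ/36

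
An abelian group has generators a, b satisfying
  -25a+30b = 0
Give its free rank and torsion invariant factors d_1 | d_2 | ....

Answer: M ≅ ℤ^1 ⊕ ℤ/5

Derivation:
rank_ℚ(R)=1; free=2−1=1
SNF(R) diag = [5] → torsion [5]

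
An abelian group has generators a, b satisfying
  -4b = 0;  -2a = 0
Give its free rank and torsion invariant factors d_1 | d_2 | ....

rank_ℚ(R)=2; free=2−2=0
SNF(R) diag = [2, 4] → torsion [2, 4]

Answer: M ≅ ℤ/2 ⊕ ℤ/4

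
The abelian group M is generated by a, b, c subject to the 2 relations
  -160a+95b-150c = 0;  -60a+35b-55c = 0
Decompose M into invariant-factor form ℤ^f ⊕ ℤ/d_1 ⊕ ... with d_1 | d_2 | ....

rank_ℚ(R)=2; free=3−2=1
SNF(R) diag = [5, 5] → torsion [5, 5]

Answer: M ≅ ℤ^1 ⊕ ℤ/5 ⊕ ℤ/5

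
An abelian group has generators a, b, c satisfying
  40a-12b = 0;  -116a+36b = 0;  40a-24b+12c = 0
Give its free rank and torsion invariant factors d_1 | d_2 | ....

Answer: M ≅ ℤ/4 ⊕ ℤ/12 ⊕ ℤ/12

Derivation:
rank_ℚ(R)=3; free=3−3=0
SNF(R) diag = [4, 12, 12] → torsion [4, 12, 12]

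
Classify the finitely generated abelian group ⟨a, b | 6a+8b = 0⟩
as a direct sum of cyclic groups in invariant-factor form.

Answer: M ≅ ℤ^1 ⊕ ℤ/2

Derivation:
rank_ℚ(R)=1; free=2−1=1
SNF(R) diag = [2] → torsion [2]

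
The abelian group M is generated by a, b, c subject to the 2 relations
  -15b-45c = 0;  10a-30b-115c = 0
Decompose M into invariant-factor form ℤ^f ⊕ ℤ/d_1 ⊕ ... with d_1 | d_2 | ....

Answer: M ≅ ℤ^1 ⊕ ℤ/5 ⊕ ℤ/15

Derivation:
rank_ℚ(R)=2; free=3−2=1
SNF(R) diag = [5, 15] → torsion [5, 15]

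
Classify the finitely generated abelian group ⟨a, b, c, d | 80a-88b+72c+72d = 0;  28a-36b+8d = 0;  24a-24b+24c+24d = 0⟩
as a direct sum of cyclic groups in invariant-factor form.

Answer: M ≅ ℤ^1 ⊕ ℤ/4 ⊕ ℤ/8 ⊕ ℤ/24

Derivation:
rank_ℚ(R)=3; free=4−3=1
SNF(R) diag = [4, 8, 24] → torsion [4, 8, 24]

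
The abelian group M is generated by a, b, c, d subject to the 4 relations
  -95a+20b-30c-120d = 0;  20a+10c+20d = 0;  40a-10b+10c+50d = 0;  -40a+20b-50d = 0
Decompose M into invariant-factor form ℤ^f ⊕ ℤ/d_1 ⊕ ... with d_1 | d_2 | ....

rank_ℚ(R)=4; free=4−4=0
SNF(R) diag = [5, 10, 10, 10] → torsion [5, 10, 10, 10]

Answer: M ≅ ℤ/5 ⊕ ℤ/10 ⊕ ℤ/10 ⊕ ℤ/10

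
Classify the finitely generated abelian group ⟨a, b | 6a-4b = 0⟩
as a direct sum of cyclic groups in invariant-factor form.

rank_ℚ(R)=1; free=2−1=1
SNF(R) diag = [2] → torsion [2]

Answer: M ≅ ℤ^1 ⊕ ℤ/2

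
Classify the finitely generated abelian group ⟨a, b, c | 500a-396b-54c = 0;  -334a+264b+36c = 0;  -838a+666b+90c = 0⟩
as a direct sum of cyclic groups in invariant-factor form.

Answer: M ≅ ℤ/2 ⊕ ℤ/6 ⊕ ℤ/18

Derivation:
rank_ℚ(R)=3; free=3−3=0
SNF(R) diag = [2, 6, 18] → torsion [2, 6, 18]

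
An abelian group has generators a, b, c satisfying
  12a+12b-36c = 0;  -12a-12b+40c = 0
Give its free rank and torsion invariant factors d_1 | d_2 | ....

Answer: M ≅ ℤ^1 ⊕ ℤ/4 ⊕ ℤ/12

Derivation:
rank_ℚ(R)=2; free=3−2=1
SNF(R) diag = [4, 12] → torsion [4, 12]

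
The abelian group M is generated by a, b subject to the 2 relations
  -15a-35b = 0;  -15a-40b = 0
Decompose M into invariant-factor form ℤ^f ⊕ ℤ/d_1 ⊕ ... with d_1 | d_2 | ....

Answer: M ≅ ℤ/5 ⊕ ℤ/15

Derivation:
rank_ℚ(R)=2; free=2−2=0
SNF(R) diag = [5, 15] → torsion [5, 15]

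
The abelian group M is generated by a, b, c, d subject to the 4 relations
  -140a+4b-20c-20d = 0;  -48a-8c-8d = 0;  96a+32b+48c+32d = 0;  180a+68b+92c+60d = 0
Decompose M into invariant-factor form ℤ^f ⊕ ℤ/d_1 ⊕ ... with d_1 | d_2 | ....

rank_ℚ(R)=4; free=4−4=0
SNF(R) diag = [4, 8, 16, 32] → torsion [4, 8, 16, 32]

Answer: M ≅ ℤ/4 ⊕ ℤ/8 ⊕ ℤ/16 ⊕ ℤ/32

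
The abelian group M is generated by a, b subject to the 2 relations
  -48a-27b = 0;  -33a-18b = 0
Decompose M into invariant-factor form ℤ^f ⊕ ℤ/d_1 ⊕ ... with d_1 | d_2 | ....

Answer: M ≅ ℤ/3 ⊕ ℤ/9

Derivation:
rank_ℚ(R)=2; free=2−2=0
SNF(R) diag = [3, 9] → torsion [3, 9]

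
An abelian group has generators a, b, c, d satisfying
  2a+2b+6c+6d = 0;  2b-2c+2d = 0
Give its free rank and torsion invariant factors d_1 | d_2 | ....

rank_ℚ(R)=2; free=4−2=2
SNF(R) diag = [2, 2] → torsion [2, 2]

Answer: M ≅ ℤ^2 ⊕ ℤ/2 ⊕ ℤ/2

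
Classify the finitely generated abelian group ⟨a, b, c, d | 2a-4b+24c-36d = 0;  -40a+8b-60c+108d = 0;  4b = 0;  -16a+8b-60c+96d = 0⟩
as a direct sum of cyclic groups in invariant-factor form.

Answer: M ≅ ℤ/2 ⊕ ℤ/4 ⊕ ℤ/12 ⊕ ℤ/12

Derivation:
rank_ℚ(R)=4; free=4−4=0
SNF(R) diag = [2, 4, 12, 12] → torsion [2, 4, 12, 12]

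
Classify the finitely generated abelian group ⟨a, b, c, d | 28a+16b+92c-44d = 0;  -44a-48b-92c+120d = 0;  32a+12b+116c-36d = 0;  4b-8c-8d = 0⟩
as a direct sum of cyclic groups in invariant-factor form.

rank_ℚ(R)=4; free=4−4=0
SNF(R) diag = [4, 4, 12, 12] → torsion [4, 4, 12, 12]

Answer: M ≅ ℤ/4 ⊕ ℤ/4 ⊕ ℤ/12 ⊕ ℤ/12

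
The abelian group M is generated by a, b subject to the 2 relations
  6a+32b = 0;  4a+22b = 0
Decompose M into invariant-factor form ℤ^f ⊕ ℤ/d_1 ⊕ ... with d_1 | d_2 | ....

rank_ℚ(R)=2; free=2−2=0
SNF(R) diag = [2, 2] → torsion [2, 2]

Answer: M ≅ ℤ/2 ⊕ ℤ/2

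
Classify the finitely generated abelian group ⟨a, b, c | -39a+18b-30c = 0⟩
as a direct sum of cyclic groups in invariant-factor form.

rank_ℚ(R)=1; free=3−1=2
SNF(R) diag = [3] → torsion [3]

Answer: M ≅ ℤ^2 ⊕ ℤ/3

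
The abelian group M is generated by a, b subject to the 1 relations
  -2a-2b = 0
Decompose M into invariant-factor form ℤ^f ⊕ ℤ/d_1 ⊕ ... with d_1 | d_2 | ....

rank_ℚ(R)=1; free=2−1=1
SNF(R) diag = [2] → torsion [2]

Answer: M ≅ ℤ^1 ⊕ ℤ/2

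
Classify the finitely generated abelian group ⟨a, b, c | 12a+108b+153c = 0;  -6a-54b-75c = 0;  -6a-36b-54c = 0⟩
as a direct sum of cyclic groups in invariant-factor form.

Answer: M ≅ ℤ/3 ⊕ ℤ/6 ⊕ ℤ/18

Derivation:
rank_ℚ(R)=3; free=3−3=0
SNF(R) diag = [3, 6, 18] → torsion [3, 6, 18]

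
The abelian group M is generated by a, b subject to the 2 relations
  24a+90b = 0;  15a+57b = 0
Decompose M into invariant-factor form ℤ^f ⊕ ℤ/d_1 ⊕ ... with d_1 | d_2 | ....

rank_ℚ(R)=2; free=2−2=0
SNF(R) diag = [3, 6] → torsion [3, 6]

Answer: M ≅ ℤ/3 ⊕ ℤ/6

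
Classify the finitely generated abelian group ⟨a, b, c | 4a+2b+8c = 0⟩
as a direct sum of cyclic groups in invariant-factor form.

rank_ℚ(R)=1; free=3−1=2
SNF(R) diag = [2] → torsion [2]

Answer: M ≅ ℤ^2 ⊕ ℤ/2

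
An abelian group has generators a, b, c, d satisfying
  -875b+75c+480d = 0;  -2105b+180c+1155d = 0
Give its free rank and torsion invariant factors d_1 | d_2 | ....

Answer: M ≅ ℤ^2 ⊕ ℤ/5 ⊕ ℤ/15

Derivation:
rank_ℚ(R)=2; free=4−2=2
SNF(R) diag = [5, 15] → torsion [5, 15]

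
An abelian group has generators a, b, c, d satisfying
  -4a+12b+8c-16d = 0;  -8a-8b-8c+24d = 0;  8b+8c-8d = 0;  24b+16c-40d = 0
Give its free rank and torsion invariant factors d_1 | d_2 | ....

rank_ℚ(R)=4; free=4−4=0
SNF(R) diag = [4, 8, 8, 8] → torsion [4, 8, 8, 8]

Answer: M ≅ ℤ/4 ⊕ ℤ/8 ⊕ ℤ/8 ⊕ ℤ/8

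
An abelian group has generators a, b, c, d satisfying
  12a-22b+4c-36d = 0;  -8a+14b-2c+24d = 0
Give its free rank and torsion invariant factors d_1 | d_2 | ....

Answer: M ≅ ℤ^2 ⊕ ℤ/2 ⊕ ℤ/2

Derivation:
rank_ℚ(R)=2; free=4−2=2
SNF(R) diag = [2, 2] → torsion [2, 2]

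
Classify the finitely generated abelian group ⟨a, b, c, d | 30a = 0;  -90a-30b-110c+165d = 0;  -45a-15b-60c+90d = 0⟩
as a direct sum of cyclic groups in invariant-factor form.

Answer: M ≅ ℤ^1 ⊕ ℤ/5 ⊕ ℤ/15 ⊕ ℤ/30

Derivation:
rank_ℚ(R)=3; free=4−3=1
SNF(R) diag = [5, 15, 30] → torsion [5, 15, 30]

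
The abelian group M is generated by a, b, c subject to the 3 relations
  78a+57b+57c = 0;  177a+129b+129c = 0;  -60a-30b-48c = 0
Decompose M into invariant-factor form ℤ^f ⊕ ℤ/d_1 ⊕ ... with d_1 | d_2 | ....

rank_ℚ(R)=3; free=3−3=0
SNF(R) diag = [3, 9, 18] → torsion [3, 9, 18]

Answer: M ≅ ℤ/3 ⊕ ℤ/9 ⊕ ℤ/18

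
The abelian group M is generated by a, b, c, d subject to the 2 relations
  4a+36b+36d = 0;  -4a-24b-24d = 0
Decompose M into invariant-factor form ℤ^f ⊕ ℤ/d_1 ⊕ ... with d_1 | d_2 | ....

Answer: M ≅ ℤ^2 ⊕ ℤ/4 ⊕ ℤ/12

Derivation:
rank_ℚ(R)=2; free=4−2=2
SNF(R) diag = [4, 12] → torsion [4, 12]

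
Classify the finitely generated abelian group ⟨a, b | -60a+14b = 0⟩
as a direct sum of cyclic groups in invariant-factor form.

Answer: M ≅ ℤ^1 ⊕ ℤ/2

Derivation:
rank_ℚ(R)=1; free=2−1=1
SNF(R) diag = [2] → torsion [2]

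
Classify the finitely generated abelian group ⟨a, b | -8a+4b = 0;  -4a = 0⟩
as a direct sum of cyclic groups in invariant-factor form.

Answer: M ≅ ℤ/4 ⊕ ℤ/4

Derivation:
rank_ℚ(R)=2; free=2−2=0
SNF(R) diag = [4, 4] → torsion [4, 4]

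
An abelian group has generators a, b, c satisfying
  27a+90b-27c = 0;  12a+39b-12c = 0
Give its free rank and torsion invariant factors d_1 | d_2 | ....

Answer: M ≅ ℤ^1 ⊕ ℤ/3 ⊕ ℤ/9

Derivation:
rank_ℚ(R)=2; free=3−2=1
SNF(R) diag = [3, 9] → torsion [3, 9]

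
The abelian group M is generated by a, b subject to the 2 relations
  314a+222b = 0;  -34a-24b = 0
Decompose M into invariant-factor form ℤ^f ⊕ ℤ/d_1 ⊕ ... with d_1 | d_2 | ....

rank_ℚ(R)=2; free=2−2=0
SNF(R) diag = [2, 6] → torsion [2, 6]

Answer: M ≅ ℤ/2 ⊕ ℤ/6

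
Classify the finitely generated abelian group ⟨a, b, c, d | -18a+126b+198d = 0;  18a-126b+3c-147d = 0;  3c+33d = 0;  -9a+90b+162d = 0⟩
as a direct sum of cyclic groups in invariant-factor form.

rank_ℚ(R)=4; free=4−4=0
SNF(R) diag = [3, 9, 18, 54] → torsion [3, 9, 18, 54]

Answer: M ≅ ℤ/3 ⊕ ℤ/9 ⊕ ℤ/18 ⊕ ℤ/54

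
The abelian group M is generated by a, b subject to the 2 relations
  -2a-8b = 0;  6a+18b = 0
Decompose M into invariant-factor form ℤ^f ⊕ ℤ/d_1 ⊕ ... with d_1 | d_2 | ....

rank_ℚ(R)=2; free=2−2=0
SNF(R) diag = [2, 6] → torsion [2, 6]

Answer: M ≅ ℤ/2 ⊕ ℤ/6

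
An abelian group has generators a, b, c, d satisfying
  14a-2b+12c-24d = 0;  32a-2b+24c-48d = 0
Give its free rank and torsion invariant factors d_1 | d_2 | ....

rank_ℚ(R)=2; free=4−2=2
SNF(R) diag = [2, 6] → torsion [2, 6]

Answer: M ≅ ℤ^2 ⊕ ℤ/2 ⊕ ℤ/6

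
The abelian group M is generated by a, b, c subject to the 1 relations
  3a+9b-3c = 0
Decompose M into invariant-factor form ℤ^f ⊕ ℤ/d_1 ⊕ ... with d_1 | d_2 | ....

rank_ℚ(R)=1; free=3−1=2
SNF(R) diag = [3] → torsion [3]

Answer: M ≅ ℤ^2 ⊕ ℤ/3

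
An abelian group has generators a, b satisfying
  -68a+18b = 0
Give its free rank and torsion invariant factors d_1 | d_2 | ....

Answer: M ≅ ℤ^1 ⊕ ℤ/2

Derivation:
rank_ℚ(R)=1; free=2−1=1
SNF(R) diag = [2] → torsion [2]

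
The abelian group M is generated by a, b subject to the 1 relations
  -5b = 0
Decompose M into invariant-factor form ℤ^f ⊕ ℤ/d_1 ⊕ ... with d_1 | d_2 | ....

rank_ℚ(R)=1; free=2−1=1
SNF(R) diag = [5] → torsion [5]

Answer: M ≅ ℤ^1 ⊕ ℤ/5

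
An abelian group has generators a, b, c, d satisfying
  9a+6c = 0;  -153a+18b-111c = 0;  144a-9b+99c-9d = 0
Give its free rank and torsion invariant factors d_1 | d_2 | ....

Answer: M ≅ ℤ^1 ⊕ ℤ/3 ⊕ ℤ/9 ⊕ ℤ/9

Derivation:
rank_ℚ(R)=3; free=4−3=1
SNF(R) diag = [3, 9, 9] → torsion [3, 9, 9]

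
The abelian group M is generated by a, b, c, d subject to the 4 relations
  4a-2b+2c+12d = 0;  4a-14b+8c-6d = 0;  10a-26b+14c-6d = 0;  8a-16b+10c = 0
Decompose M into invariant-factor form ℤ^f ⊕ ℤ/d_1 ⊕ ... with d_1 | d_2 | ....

Answer: M ≅ ℤ/2 ⊕ ℤ/6 ⊕ ℤ/6 ⊕ ℤ/6

Derivation:
rank_ℚ(R)=4; free=4−4=0
SNF(R) diag = [2, 6, 6, 6] → torsion [2, 6, 6, 6]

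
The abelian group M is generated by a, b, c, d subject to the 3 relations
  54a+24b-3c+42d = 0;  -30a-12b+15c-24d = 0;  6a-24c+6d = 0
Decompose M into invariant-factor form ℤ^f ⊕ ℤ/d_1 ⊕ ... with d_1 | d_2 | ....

rank_ℚ(R)=3; free=4−3=1
SNF(R) diag = [3, 6, 6] → torsion [3, 6, 6]

Answer: M ≅ ℤ^1 ⊕ ℤ/3 ⊕ ℤ/6 ⊕ ℤ/6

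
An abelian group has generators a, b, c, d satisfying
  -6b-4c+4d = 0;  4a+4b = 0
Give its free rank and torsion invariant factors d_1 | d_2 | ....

Answer: M ≅ ℤ^2 ⊕ ℤ/2 ⊕ ℤ/4

Derivation:
rank_ℚ(R)=2; free=4−2=2
SNF(R) diag = [2, 4] → torsion [2, 4]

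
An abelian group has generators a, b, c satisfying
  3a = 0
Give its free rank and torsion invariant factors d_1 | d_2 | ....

Answer: M ≅ ℤ^2 ⊕ ℤ/3

Derivation:
rank_ℚ(R)=1; free=3−1=2
SNF(R) diag = [3] → torsion [3]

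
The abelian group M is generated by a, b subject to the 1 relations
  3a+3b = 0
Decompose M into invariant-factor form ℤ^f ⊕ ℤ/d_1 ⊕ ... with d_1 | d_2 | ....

rank_ℚ(R)=1; free=2−1=1
SNF(R) diag = [3] → torsion [3]

Answer: M ≅ ℤ^1 ⊕ ℤ/3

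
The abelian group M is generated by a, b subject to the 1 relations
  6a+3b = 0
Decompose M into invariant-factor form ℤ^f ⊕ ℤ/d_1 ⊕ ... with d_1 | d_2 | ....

rank_ℚ(R)=1; free=2−1=1
SNF(R) diag = [3] → torsion [3]

Answer: M ≅ ℤ^1 ⊕ ℤ/3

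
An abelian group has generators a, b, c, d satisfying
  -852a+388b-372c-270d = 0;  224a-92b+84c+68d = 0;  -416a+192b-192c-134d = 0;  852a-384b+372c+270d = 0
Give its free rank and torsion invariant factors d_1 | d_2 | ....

Answer: M ≅ ℤ/2 ⊕ ℤ/4 ⊕ ℤ/12 ⊕ ℤ/36

Derivation:
rank_ℚ(R)=4; free=4−4=0
SNF(R) diag = [2, 4, 12, 36] → torsion [2, 4, 12, 36]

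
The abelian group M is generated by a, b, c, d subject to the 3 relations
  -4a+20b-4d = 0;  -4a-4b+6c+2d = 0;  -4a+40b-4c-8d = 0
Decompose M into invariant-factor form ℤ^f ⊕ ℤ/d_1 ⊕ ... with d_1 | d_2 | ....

Answer: M ≅ ℤ^1 ⊕ ℤ/2 ⊕ ℤ/4 ⊕ ℤ/12

Derivation:
rank_ℚ(R)=3; free=4−3=1
SNF(R) diag = [2, 4, 12] → torsion [2, 4, 12]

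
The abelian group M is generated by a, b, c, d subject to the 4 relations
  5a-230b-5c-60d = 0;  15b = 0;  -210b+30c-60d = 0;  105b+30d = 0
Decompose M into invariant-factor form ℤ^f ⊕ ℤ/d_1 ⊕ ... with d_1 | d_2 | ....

rank_ℚ(R)=4; free=4−4=0
SNF(R) diag = [5, 15, 30, 30] → torsion [5, 15, 30, 30]

Answer: M ≅ ℤ/5 ⊕ ℤ/15 ⊕ ℤ/30 ⊕ ℤ/30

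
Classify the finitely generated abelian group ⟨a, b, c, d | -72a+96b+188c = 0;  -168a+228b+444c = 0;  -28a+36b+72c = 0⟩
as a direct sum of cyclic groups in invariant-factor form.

Answer: M ≅ ℤ^1 ⊕ ℤ/4 ⊕ ℤ/4 ⊕ ℤ/12

Derivation:
rank_ℚ(R)=3; free=4−3=1
SNF(R) diag = [4, 4, 12] → torsion [4, 4, 12]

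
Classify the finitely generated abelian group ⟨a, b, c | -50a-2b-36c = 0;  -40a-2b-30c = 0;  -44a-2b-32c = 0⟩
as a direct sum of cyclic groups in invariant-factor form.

rank_ℚ(R)=3; free=3−3=0
SNF(R) diag = [2, 2, 2] → torsion [2, 2, 2]

Answer: M ≅ ℤ/2 ⊕ ℤ/2 ⊕ ℤ/2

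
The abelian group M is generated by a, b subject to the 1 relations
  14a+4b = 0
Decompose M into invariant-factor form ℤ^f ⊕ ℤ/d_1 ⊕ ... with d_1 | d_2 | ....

Answer: M ≅ ℤ^1 ⊕ ℤ/2

Derivation:
rank_ℚ(R)=1; free=2−1=1
SNF(R) diag = [2] → torsion [2]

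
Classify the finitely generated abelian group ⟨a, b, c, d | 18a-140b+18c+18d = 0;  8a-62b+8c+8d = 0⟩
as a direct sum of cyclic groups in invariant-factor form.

rank_ℚ(R)=2; free=4−2=2
SNF(R) diag = [2, 2] → torsion [2, 2]

Answer: M ≅ ℤ^2 ⊕ ℤ/2 ⊕ ℤ/2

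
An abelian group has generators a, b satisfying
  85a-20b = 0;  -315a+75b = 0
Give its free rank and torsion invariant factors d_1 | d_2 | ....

Answer: M ≅ ℤ/5 ⊕ ℤ/15

Derivation:
rank_ℚ(R)=2; free=2−2=0
SNF(R) diag = [5, 15] → torsion [5, 15]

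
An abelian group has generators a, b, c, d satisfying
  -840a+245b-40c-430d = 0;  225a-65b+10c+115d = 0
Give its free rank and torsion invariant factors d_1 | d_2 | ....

Answer: M ≅ ℤ^2 ⊕ ℤ/5 ⊕ ℤ/15

Derivation:
rank_ℚ(R)=2; free=4−2=2
SNF(R) diag = [5, 15] → torsion [5, 15]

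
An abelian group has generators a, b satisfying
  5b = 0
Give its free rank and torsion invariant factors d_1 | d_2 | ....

Answer: M ≅ ℤ^1 ⊕ ℤ/5

Derivation:
rank_ℚ(R)=1; free=2−1=1
SNF(R) diag = [5] → torsion [5]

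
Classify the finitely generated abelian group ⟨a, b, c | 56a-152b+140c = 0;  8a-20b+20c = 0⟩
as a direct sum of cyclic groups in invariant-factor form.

rank_ℚ(R)=2; free=3−2=1
SNF(R) diag = [4, 12] → torsion [4, 12]

Answer: M ≅ ℤ^1 ⊕ ℤ/4 ⊕ ℤ/12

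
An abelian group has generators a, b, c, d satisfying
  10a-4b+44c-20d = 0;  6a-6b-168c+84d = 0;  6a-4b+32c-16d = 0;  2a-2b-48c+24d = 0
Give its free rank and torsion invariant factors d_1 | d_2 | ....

rank_ℚ(R)=4; free=4−4=0
SNF(R) diag = [2, 2, 4, 12] → torsion [2, 2, 4, 12]

Answer: M ≅ ℤ/2 ⊕ ℤ/2 ⊕ ℤ/4 ⊕ ℤ/12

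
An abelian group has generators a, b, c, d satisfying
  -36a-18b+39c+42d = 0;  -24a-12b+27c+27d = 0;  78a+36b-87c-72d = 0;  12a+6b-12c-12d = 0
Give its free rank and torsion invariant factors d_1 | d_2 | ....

rank_ℚ(R)=4; free=4−4=0
SNF(R) diag = [3, 3, 6, 6] → torsion [3, 3, 6, 6]

Answer: M ≅ ℤ/3 ⊕ ℤ/3 ⊕ ℤ/6 ⊕ ℤ/6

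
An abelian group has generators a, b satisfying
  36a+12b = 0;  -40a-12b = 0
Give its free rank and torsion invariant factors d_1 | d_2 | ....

Answer: M ≅ ℤ/4 ⊕ ℤ/12

Derivation:
rank_ℚ(R)=2; free=2−2=0
SNF(R) diag = [4, 12] → torsion [4, 12]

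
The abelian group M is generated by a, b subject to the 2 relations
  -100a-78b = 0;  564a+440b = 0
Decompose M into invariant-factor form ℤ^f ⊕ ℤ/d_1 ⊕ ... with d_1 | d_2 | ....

Answer: M ≅ ℤ/2 ⊕ ℤ/4

Derivation:
rank_ℚ(R)=2; free=2−2=0
SNF(R) diag = [2, 4] → torsion [2, 4]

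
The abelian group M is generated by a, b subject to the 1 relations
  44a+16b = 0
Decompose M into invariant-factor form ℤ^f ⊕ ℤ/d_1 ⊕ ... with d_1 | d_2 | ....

Answer: M ≅ ℤ^1 ⊕ ℤ/4

Derivation:
rank_ℚ(R)=1; free=2−1=1
SNF(R) diag = [4] → torsion [4]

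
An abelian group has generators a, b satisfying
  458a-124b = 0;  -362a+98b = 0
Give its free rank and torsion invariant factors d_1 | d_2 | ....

Answer: M ≅ ℤ/2 ⊕ ℤ/2

Derivation:
rank_ℚ(R)=2; free=2−2=0
SNF(R) diag = [2, 2] → torsion [2, 2]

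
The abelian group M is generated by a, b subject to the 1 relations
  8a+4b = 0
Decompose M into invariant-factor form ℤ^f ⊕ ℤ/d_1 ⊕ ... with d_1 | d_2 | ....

Answer: M ≅ ℤ^1 ⊕ ℤ/4

Derivation:
rank_ℚ(R)=1; free=2−1=1
SNF(R) diag = [4] → torsion [4]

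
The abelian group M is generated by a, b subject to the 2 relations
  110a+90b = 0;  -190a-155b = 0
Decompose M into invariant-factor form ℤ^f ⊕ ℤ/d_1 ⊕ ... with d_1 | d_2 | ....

Answer: M ≅ ℤ/5 ⊕ ℤ/10

Derivation:
rank_ℚ(R)=2; free=2−2=0
SNF(R) diag = [5, 10] → torsion [5, 10]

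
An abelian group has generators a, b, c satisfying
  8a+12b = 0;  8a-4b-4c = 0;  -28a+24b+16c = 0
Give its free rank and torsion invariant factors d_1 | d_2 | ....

Answer: M ≅ ℤ/4 ⊕ ℤ/4 ⊕ ℤ/4

Derivation:
rank_ℚ(R)=3; free=3−3=0
SNF(R) diag = [4, 4, 4] → torsion [4, 4, 4]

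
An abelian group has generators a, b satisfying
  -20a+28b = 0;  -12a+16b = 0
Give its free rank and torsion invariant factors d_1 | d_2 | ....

Answer: M ≅ ℤ/4 ⊕ ℤ/4

Derivation:
rank_ℚ(R)=2; free=2−2=0
SNF(R) diag = [4, 4] → torsion [4, 4]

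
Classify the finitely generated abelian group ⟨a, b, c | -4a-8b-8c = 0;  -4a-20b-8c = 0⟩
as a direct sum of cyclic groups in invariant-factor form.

rank_ℚ(R)=2; free=3−2=1
SNF(R) diag = [4, 12] → torsion [4, 12]

Answer: M ≅ ℤ^1 ⊕ ℤ/4 ⊕ ℤ/12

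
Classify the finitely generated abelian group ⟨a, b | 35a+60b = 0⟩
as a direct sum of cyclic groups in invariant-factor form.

Answer: M ≅ ℤ^1 ⊕ ℤ/5

Derivation:
rank_ℚ(R)=1; free=2−1=1
SNF(R) diag = [5] → torsion [5]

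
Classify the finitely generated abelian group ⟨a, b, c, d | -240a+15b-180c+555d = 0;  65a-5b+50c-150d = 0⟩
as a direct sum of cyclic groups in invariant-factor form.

Answer: M ≅ ℤ^2 ⊕ ℤ/5 ⊕ ℤ/15

Derivation:
rank_ℚ(R)=2; free=4−2=2
SNF(R) diag = [5, 15] → torsion [5, 15]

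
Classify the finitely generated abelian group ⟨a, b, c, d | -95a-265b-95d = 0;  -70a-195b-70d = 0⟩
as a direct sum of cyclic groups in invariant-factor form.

rank_ℚ(R)=2; free=4−2=2
SNF(R) diag = [5, 5] → torsion [5, 5]

Answer: M ≅ ℤ^2 ⊕ ℤ/5 ⊕ ℤ/5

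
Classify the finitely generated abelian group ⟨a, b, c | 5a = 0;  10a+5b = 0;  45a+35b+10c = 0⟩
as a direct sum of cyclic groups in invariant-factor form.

Answer: M ≅ ℤ/5 ⊕ ℤ/5 ⊕ ℤ/10

Derivation:
rank_ℚ(R)=3; free=3−3=0
SNF(R) diag = [5, 5, 10] → torsion [5, 5, 10]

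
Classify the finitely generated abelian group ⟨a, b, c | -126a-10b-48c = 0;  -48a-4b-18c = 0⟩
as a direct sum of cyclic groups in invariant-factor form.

Answer: M ≅ ℤ^1 ⊕ ℤ/2 ⊕ ℤ/6

Derivation:
rank_ℚ(R)=2; free=3−2=1
SNF(R) diag = [2, 6] → torsion [2, 6]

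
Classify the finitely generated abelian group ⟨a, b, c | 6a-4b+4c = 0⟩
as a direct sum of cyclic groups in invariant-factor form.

Answer: M ≅ ℤ^2 ⊕ ℤ/2

Derivation:
rank_ℚ(R)=1; free=3−1=2
SNF(R) diag = [2] → torsion [2]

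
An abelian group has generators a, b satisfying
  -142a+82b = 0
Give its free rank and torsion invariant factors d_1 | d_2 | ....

Answer: M ≅ ℤ^1 ⊕ ℤ/2

Derivation:
rank_ℚ(R)=1; free=2−1=1
SNF(R) diag = [2] → torsion [2]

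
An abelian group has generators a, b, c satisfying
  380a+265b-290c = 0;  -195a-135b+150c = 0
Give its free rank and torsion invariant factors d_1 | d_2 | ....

Answer: M ≅ ℤ^1 ⊕ ℤ/5 ⊕ ℤ/15

Derivation:
rank_ℚ(R)=2; free=3−2=1
SNF(R) diag = [5, 15] → torsion [5, 15]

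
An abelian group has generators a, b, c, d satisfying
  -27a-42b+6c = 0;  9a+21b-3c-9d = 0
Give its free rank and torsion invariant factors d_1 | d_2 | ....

Answer: M ≅ ℤ^2 ⊕ ℤ/3 ⊕ ℤ/9

Derivation:
rank_ℚ(R)=2; free=4−2=2
SNF(R) diag = [3, 9] → torsion [3, 9]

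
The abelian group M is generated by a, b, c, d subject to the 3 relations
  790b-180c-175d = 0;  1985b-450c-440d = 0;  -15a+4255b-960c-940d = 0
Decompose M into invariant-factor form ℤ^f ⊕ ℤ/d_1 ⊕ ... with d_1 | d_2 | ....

rank_ℚ(R)=3; free=4−3=1
SNF(R) diag = [5, 15, 45] → torsion [5, 15, 45]

Answer: M ≅ ℤ^1 ⊕ ℤ/5 ⊕ ℤ/15 ⊕ ℤ/45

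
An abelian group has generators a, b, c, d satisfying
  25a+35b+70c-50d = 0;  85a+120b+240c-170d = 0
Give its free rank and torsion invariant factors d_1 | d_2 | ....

rank_ℚ(R)=2; free=4−2=2
SNF(R) diag = [5, 5] → torsion [5, 5]

Answer: M ≅ ℤ^2 ⊕ ℤ/5 ⊕ ℤ/5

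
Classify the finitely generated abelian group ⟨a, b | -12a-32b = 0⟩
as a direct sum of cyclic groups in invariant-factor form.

Answer: M ≅ ℤ^1 ⊕ ℤ/4

Derivation:
rank_ℚ(R)=1; free=2−1=1
SNF(R) diag = [4] → torsion [4]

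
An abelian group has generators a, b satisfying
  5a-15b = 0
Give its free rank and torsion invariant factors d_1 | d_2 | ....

rank_ℚ(R)=1; free=2−1=1
SNF(R) diag = [5] → torsion [5]

Answer: M ≅ ℤ^1 ⊕ ℤ/5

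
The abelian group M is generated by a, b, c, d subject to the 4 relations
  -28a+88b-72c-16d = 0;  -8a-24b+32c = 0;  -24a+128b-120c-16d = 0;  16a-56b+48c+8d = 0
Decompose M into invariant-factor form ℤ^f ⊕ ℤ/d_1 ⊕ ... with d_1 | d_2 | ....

rank_ℚ(R)=4; free=4−4=0
SNF(R) diag = [4, 8, 8, 8] → torsion [4, 8, 8, 8]

Answer: M ≅ ℤ/4 ⊕ ℤ/8 ⊕ ℤ/8 ⊕ ℤ/8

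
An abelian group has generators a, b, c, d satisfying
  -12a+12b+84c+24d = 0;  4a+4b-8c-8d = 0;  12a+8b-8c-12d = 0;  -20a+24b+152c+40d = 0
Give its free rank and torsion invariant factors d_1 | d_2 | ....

Answer: M ≅ ℤ/4 ⊕ ℤ/4 ⊕ ℤ/12 ⊕ ℤ/12

Derivation:
rank_ℚ(R)=4; free=4−4=0
SNF(R) diag = [4, 4, 12, 12] → torsion [4, 4, 12, 12]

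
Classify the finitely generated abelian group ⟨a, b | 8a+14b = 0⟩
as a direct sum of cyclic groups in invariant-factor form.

Answer: M ≅ ℤ^1 ⊕ ℤ/2

Derivation:
rank_ℚ(R)=1; free=2−1=1
SNF(R) diag = [2] → torsion [2]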